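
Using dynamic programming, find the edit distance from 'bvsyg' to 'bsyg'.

Let D[i][j] be the edit distance between the first i characters of 'bvsyg' and the first j characters of 'bsyg', with D[i][0] = i, D[0][j] = j, and D[i][j] = D[i-1][j-1] if the characters match, else 1 + min(D[i-1][j], D[i][j-1], D[i-1][j-1]). Filling the table (rows: prefixes of 'bvsyg', columns: prefixes of 'bsyg'):
     ε  b  s  y  g
  ε  0  1  2  3  4
  b  1  0  1  2  3
  v  2  1  1  2  3
  s  3  2  1  2  3
  y  4  3  2  1  2
  g  5  4  3  2  1
The bottom-right entry gives D[5][4] = 1, so no sequence of fewer than 1 edit works. Backtracking through the table gives one optimal edit sequence (1 edit):
  bvsyg → bsyg (del v @2)
Edit distance = 1.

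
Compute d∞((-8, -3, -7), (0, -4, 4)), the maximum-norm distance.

max(|x_i - y_i|) = max(|-8 - 0|, |-3 - (-4)|, |-7 - 4|) = max(8, 1, 11) = 11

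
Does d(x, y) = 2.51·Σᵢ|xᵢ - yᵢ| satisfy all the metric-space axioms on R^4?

Yes. The L1 (Manhattan) norm induces a metric on R^4, and multiplying a metric by a positive constant 2.51 > 0 preserves all four axioms: non-negativity (2.51·||x-y|| ≥ 0), identity (2.51·||x-y|| = 0 ⟺ ||x-y|| = 0 ⟺ x = y), symmetry (||x-y|| = ||y-x||), and the triangle inequality (2.51·||x-z|| ≤ 2.51·||x-y|| + 2.51·||y-z||). So d is a metric.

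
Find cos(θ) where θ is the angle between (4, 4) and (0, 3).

With u = (4, 4), v = (0, 3):
u·v = 4·0 + 4·3 = 0 + 12 = 12.
|u| = √(4² + 4²) = √32, |v| = √(0² + 3²) = √9, so |u||v| = √(32·9) = √288.
cos θ = (u·v)/(|u||v|) = 12/√288 ≈ 0.7071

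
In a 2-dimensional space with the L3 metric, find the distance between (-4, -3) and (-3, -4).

(Σ|x_i - y_i|^3)^(1/3) = (|-4 - (-3)|^3 + |-3 - (-4)|^3)^(1/3)
= (1^3 + 1^3)^(1/3) = (1 + 1)^(1/3) = (2)^(1/3) ≈ 1.2599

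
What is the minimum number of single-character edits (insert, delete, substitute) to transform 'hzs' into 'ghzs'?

Let D[i][j] be the edit distance between the first i characters of 'hzs' and the first j characters of 'ghzs', with D[i][0] = i, D[0][j] = j, and D[i][j] = D[i-1][j-1] if the characters match, else 1 + min(D[i-1][j], D[i][j-1], D[i-1][j-1]). Filling the table (rows: prefixes of 'hzs', columns: prefixes of 'ghzs'):
     ε  g  h  z  s
  ε  0  1  2  3  4
  h  1  1  1  2  3
  z  2  2  2  1  2
  s  3  3  3  2  1
The bottom-right entry gives D[3][4] = 1, so no sequence of fewer than 1 edit works. Backtracking through the table gives one optimal edit sequence (1 edit):
  hzs → ghzs (ins g @1)
Edit distance = 1.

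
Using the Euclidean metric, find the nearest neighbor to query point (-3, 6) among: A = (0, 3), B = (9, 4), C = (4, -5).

Distances: d(A) ≈ 4.2426, d(B) ≈ 12.1655, d(C) ≈ 13.0384. Nearest: A = (0, 3) with distance 4.2426.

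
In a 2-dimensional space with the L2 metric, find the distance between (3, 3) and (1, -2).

(Σ|x_i - y_i|^2)^(1/2) = (|3 - 1|^2 + |3 - (-2)|^2)^(1/2)
= (2^2 + 5^2)^(1/2) = (4 + 25)^(1/2) = (29)^(1/2) ≈ 5.3852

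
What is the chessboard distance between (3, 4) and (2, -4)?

max(|x_i - y_i|) = max(|3 - 2|, |4 - (-4)|) = max(1, 8) = 8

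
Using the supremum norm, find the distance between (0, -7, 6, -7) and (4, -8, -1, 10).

max(|x_i - y_i|) = max(|0 - 4|, |-7 - (-8)|, |6 - (-1)|, |-7 - 10|) = max(4, 1, 7, 17) = 17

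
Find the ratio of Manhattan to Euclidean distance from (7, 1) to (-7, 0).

L1 = |7 - (-7)| + |1 - 0| = 14 + 1 = 15
L2 = √(14² + 1²) = √197 ≈ 14.0357
L1 ≥ L2 always (equality iff movement is along one axis); L1 > L2 here.
Ratio L1/L2 = 15/√197 ≈ 1.0687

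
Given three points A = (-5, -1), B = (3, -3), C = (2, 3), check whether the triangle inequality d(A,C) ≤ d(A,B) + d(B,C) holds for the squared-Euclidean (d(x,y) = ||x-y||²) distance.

d(A,B) = 8² + 2² = 68, d(B,C) = 1² + 6² = 37, d(A,C) = 7² + 4² = 65.
d(A,C) = 65 ≤ 68 + 37 = 105. Triangle inequality is satisfied.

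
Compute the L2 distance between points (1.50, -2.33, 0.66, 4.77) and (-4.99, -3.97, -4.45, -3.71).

(Σ|x_i - y_i|^2)^(1/2) = (|1.5 - (-4.99)|^2 + |-2.33 - (-3.97)|^2 + |0.66 - (-4.45)|^2 + |4.77 - (-3.71)|^2)^(1/2)
= (6.49^2 + 1.64^2 + 5.11^2 + 8.48^2)^(1/2) = (42.1201 + 2.6896 + 26.1121 + 71.9104)^(1/2) = (142.8322)^(1/2) ≈ 11.9512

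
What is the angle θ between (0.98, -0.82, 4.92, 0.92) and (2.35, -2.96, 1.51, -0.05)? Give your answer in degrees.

With u = (0.98, -0.82, 4.92, 0.92), v = (2.35, -2.96, 1.51, -0.05):
u·v = 0.98·2.35 + (-0.82)·(-2.96) + 4.92·1.51 + 0.92·(-0.05) = 2.303 + 2.4272 + 7.4292 + (-0.046) = 12.1134.
|u| = √(0.98² + (-0.82)² + 4.92² + 0.92²) = √(0.9604 + 0.6724 + 24.2064 + 0.8464) = √26.6856, |v| = √(2.35² + (-2.96)² + 1.51² + (-0.05)²) = √(5.5225 + 8.7616 + 2.2801 + 0.0025) = √16.5667.
cos θ = (u·v)/(|u||v|) = 12.1134/(√26.6856·√16.5667) ≈ 0.576116
θ = arccos(0.576116) ≈ 54.82°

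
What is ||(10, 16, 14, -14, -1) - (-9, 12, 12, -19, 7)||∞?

max(|x_i - y_i|) = max(|10 - (-9)|, |16 - 12|, |14 - 12|, |-14 - (-19)|, |-1 - 7|) = max(19, 4, 2, 5, 8) = 19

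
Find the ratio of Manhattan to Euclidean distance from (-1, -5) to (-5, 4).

L1 = |-1 - (-5)| + |-5 - 4| = 4 + 9 = 13
L2 = √(4² + 9²) = √97 ≈ 9.8489
L1 ≥ L2 always (equality iff movement is along one axis); L1 > L2 here.
Ratio L1/L2 = 13/√97 ≈ 1.32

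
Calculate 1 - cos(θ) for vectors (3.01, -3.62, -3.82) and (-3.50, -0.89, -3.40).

With u = (3.01, -3.62, -3.82), v = (-3.50, -0.89, -3.40):
u·v = 3.01·(-3.5) + (-3.62)·(-0.89) + (-3.82)·(-3.4) = (-10.535) + 3.2218 + 12.988 = 5.6748.
|u| = √(3.01² + (-3.62)² + (-3.82)²) = √(9.0601 + 13.1044 + 14.5924) = √36.7569, |v| = √((-3.5)² + (-0.89)² + (-3.4)²) = √(12.25 + 0.7921 + 11.56) = √24.6021.
cos θ = (u·v)/(|u||v|) = 5.6748/(√36.7569·√24.6021) ≈ 0.1887
Cosine distance = 1 - cos θ ≈ 1 - 0.1887 = 0.8113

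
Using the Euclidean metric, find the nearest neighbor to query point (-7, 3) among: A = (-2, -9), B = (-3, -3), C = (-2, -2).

Distances: d(A) = 13, d(B) ≈ 7.2111, d(C) ≈ 7.0711. Nearest: C = (-2, -2) with distance 7.0711.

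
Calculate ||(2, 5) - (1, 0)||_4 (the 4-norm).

(Σ|x_i - y_i|^4)^(1/4) = (|2 - 1|^4 + |5 - 0|^4)^(1/4)
= (1^4 + 5^4)^(1/4) = (1 + 625)^(1/4) = (626)^(1/4) ≈ 5.002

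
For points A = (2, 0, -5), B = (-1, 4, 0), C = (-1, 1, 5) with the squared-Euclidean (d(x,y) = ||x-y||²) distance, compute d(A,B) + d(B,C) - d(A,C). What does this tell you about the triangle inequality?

d(A,B) = 3² + 4² + 5² = 50, d(B,C) = 0² + 3² + 5² = 34, d(A,C) = 3² + 1² + 10² = 110.
d(A,B) + d(B,C) - d(A,C) = 50 + 34 - 110 = 84 - 110 = -26. This is < 0, so the triangle inequality FAILS for these points (squared-Euclidean is not a metric).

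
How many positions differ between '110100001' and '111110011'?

Differing positions: 3, 5, 8. Hamming distance = 3.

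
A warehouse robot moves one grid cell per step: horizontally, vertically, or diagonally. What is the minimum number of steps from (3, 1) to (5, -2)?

max(|x_i - y_i|) = max(|3 - 5|, |1 - (-2)|) = max(2, 3) = 3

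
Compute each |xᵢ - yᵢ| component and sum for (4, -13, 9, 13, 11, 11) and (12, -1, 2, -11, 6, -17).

Σ|x_i - y_i| = |4 - 12| + |-13 - (-1)| + |9 - 2| + |13 - (-11)| + |11 - 6| + |11 - (-17)| = 8 + 12 + 7 + 24 + 5 + 28 = 84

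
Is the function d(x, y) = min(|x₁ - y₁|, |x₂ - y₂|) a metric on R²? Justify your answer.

No. d fails identity of indiscernibles: take x = (1, 0) and y = (1, 8). Then d(x,y) = min(|1 - 1|, |0 - 8|) = min(0, 8) = 0, yet x ≠ y.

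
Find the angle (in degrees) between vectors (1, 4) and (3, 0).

With u = (1, 4), v = (3, 0):
u·v = 1·3 + 4·0 = 3 + 0 = 3.
|u| = √(1² + 4²) = √17, |v| = √(3² + 0²) = √9, so |u||v| = √(17·9) = √153.
cos θ = (u·v)/(|u||v|) = 3/√153 ≈ 0.242536
θ = arccos(0.242536) ≈ 75.96°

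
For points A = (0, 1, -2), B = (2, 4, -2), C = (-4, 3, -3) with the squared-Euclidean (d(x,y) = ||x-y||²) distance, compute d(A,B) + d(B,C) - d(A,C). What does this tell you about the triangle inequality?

d(A,B) = 2² + 3² + 0² = 13, d(B,C) = 6² + 1² + 1² = 38, d(A,C) = 4² + 2² + 1² = 21.
d(A,B) + d(B,C) - d(A,C) = 13 + 38 - 21 = 51 - 21 = 30. This is ≥ 0, so the triangle inequality holds for these points.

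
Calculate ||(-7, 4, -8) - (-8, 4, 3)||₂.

√(Σ(x_i - y_i)²) = √((-7 - (-8))² + (4 - 4)² + (-8 - 3)²)
= √(1² + 0² + (-11)²) = √(1 + 0 + 121) = √122 ≈ 11.0454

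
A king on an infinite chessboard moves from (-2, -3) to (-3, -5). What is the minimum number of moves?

max(|x_i - y_i|) = max(|-2 - (-3)|, |-3 - (-5)|) = max(1, 2) = 2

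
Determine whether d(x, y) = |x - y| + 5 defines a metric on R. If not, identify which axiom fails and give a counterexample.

No. d fails identity of indiscernibles (specifically d(x,x) = 0): d(1, 1) = |1 - 1| + 5 = 0 + 5 = 5 ≠ 0.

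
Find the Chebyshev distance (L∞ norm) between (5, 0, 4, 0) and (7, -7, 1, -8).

max(|x_i - y_i|) = max(|5 - 7|, |0 - (-7)|, |4 - 1|, |0 - (-8)|) = max(2, 7, 3, 8) = 8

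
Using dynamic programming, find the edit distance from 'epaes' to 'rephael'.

Let D[i][j] be the edit distance between the first i characters of 'epaes' and the first j characters of 'rephael', with D[i][0] = i, D[0][j] = j, and D[i][j] = D[i-1][j-1] if the characters match, else 1 + min(D[i-1][j], D[i][j-1], D[i-1][j-1]). Filling the table (rows: prefixes of 'epaes', columns: prefixes of 'rephael'):
     ε  r  e  p  h  a  e  l
  ε  0  1  2  3  4  5  6  7
  e  1  1  1  2  3  4  5  6
  p  2  2  2  1  2  3  4  5
  a  3  3  3  2  2  2  3  4
  e  4  4  3  3  3  3  2  3
  s  5  5  4  4  4  4  3  3
The bottom-right entry gives D[5][7] = 3, so no sequence of fewer than 3 edits works. Backtracking through the table gives one optimal edit sequence (3 edits):
  epaes → repaes (ins r @1)
  repaes → rephaes (ins h @4)
  rephaes → rephael (sub s→l @7)
Edit distance = 3.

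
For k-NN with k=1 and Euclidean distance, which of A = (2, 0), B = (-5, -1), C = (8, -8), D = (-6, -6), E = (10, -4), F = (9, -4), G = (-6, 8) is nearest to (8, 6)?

Distances: d(A) ≈ 8.4853, d(B) ≈ 14.7648, d(C) = 14, d(D) ≈ 18.4391, d(E) ≈ 10.198, d(F) ≈ 10.0499, d(G) ≈ 14.1421. Nearest: A = (2, 0) with distance 8.4853.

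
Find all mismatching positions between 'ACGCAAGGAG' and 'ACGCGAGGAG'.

Differing positions: 5. Hamming distance = 1.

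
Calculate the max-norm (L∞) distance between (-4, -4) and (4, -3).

max(|x_i - y_i|) = max(|-4 - 4|, |-4 - (-3)|) = max(8, 1) = 8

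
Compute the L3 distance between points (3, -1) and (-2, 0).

(Σ|x_i - y_i|^3)^(1/3) = (|3 - (-2)|^3 + |-1 - 0|^3)^(1/3)
= (5^3 + 1^3)^(1/3) = (125 + 1)^(1/3) = (126)^(1/3) ≈ 5.0133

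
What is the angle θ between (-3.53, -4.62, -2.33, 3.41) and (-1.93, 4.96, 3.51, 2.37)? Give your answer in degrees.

With u = (-3.53, -4.62, -2.33, 3.41), v = (-1.93, 4.96, 3.51, 2.37):
u·v = (-3.53)·(-1.93) + (-4.62)·4.96 + (-2.33)·3.51 + 3.41·2.37 = 6.8129 + (-22.9152) + (-8.1783) + 8.0817 = -16.1989.
|u| = √((-3.53)² + (-4.62)² + (-2.33)² + 3.41²) = √(12.4609 + 21.3444 + 5.4289 + 11.6281) = √50.8623, |v| = √((-1.93)² + 4.96² + 3.51² + 2.37²) = √(3.7249 + 24.6016 + 12.3201 + 5.6169) = √46.2635.
cos θ = (u·v)/(|u||v|) = -16.1989/(√50.8623·√46.2635) ≈ -0.33394
θ = arccos(-0.33394) ≈ 109.51°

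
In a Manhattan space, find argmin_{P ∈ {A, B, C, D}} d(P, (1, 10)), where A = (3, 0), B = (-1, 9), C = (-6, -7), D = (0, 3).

Distances: d(A) = 12, d(B) = 3, d(C) = 24, d(D) = 8. Nearest: B = (-1, 9) with distance 3.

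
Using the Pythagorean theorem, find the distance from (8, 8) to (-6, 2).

√(Σ(x_i - y_i)²) = √((8 - (-6))² + (8 - 2)²)
= √(14² + 6²) = √(196 + 36) = √232 ≈ 15.2315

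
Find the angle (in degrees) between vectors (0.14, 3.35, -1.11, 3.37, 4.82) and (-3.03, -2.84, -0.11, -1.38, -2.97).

With u = (0.14, 3.35, -1.11, 3.37, 4.82), v = (-3.03, -2.84, -0.11, -1.38, -2.97):
u·v = 0.14·(-3.03) + 3.35·(-2.84) + (-1.11)·(-0.11) + 3.37·(-1.38) + 4.82·(-2.97) = (-0.4242) + (-9.514) + 0.1221 + (-4.6506) + (-14.3154) = -28.7821.
|u| = √(0.14² + 3.35² + (-1.11)² + 3.37² + 4.82²) = √(0.0196 + 11.2225 + 1.2321 + 11.3569 + 23.2324) = √47.0635, |v| = √((-3.03)² + (-2.84)² + (-0.11)² + (-1.38)² + (-2.97)²) = √(9.1809 + 8.0656 + 0.0121 + 1.9044 + 8.8209) = √27.9839.
cos θ = (u·v)/(|u||v|) = -28.7821/(√47.0635·√27.9839) ≈ -0.793097
θ = arccos(-0.793097) ≈ 142.48°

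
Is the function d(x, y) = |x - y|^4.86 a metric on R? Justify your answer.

No. d(x,y) = |x-y|^4.86 fails the triangle inequality since p = 4.86 > 1. Counterexample: x = 3, y = 6, z = 17. d(x,z) = |3 - 17|^4.86 = 14^4.86 ≈ 371691.178, but d(x,y) + d(y,z) = 3^4.86 + 11^4.86 ≈ 208.3576 + 115124.6837 = 115333.0413. Since 371691.178 > 115333.0413, the triangle inequality is violated.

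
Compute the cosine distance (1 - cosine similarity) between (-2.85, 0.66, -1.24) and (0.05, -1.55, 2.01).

With u = (-2.85, 0.66, -1.24), v = (0.05, -1.55, 2.01):
u·v = (-2.85)·0.05 + 0.66·(-1.55) + (-1.24)·2.01 = (-0.1425) + (-1.023) + (-2.4924) = -3.6579.
|u| = √((-2.85)² + 0.66² + (-1.24)²) = √(8.1225 + 0.4356 + 1.5376) = √10.0957, |v| = √(0.05² + (-1.55)² + 2.01²) = √(0.0025 + 2.4025 + 4.0401) = √6.4451.
cos θ = (u·v)/(|u||v|) = -3.6579/(√10.0957·√6.4451) ≈ -0.4535
Cosine distance = 1 - cos θ ≈ 1 - (-0.4535) = 1.4535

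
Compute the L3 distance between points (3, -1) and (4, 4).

(Σ|x_i - y_i|^3)^(1/3) = (|3 - 4|^3 + |-1 - 4|^3)^(1/3)
= (1^3 + 5^3)^(1/3) = (1 + 125)^(1/3) = (126)^(1/3) ≈ 5.0133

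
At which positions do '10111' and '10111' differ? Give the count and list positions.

Differing positions: none. Hamming distance = 0.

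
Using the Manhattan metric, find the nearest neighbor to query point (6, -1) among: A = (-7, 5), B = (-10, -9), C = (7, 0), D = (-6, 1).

Distances: d(A) = 19, d(B) = 24, d(C) = 2, d(D) = 14. Nearest: C = (7, 0) with distance 2.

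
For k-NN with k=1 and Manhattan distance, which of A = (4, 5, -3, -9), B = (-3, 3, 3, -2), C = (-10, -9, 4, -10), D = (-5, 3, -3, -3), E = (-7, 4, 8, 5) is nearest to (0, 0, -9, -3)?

Distances: d(A) = 21, d(B) = 19, d(C) = 39, d(D) = 14, d(E) = 36. Nearest: D = (-5, 3, -3, -3) with distance 14.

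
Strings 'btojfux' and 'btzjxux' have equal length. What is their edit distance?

Let D[i][j] be the edit distance between the first i characters of 'btojfux' and the first j characters of 'btzjxux', with D[i][0] = i, D[0][j] = j, and D[i][j] = D[i-1][j-1] if the characters match, else 1 + min(D[i-1][j], D[i][j-1], D[i-1][j-1]). Filling the table (rows: prefixes of 'btojfux', columns: prefixes of 'btzjxux'):
     ε  b  t  z  j  x  u  x
  ε  0  1  2  3  4  5  6  7
  b  1  0  1  2  3  4  5  6
  t  2  1  0  1  2  3  4  5
  o  3  2  1  1  2  3  4  5
  j  4  3  2  2  1  2  3  4
  f  5  4  3  3  2  2  3  4
  u  6  5  4  4  3  3  2  3
  x  7  6  5  5  4  3  3  2
The bottom-right entry gives D[7][7] = 2, so no sequence of fewer than 2 edits works. Backtracking through the table gives one optimal edit sequence (2 edits):
  btojfux → btzjfux (sub o→z @3)
  btzjfux → btzjxux (sub f→x @5)
Edit distance = 2.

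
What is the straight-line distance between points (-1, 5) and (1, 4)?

√(Σ(x_i - y_i)²) = √((-1 - 1)² + (5 - 4)²)
= √((-2)² + 1²) = √(4 + 1) = √5 ≈ 2.2361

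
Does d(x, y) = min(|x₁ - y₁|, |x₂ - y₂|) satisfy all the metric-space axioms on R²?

No. d fails identity of indiscernibles: take x = (-2, 0) and y = (-2, 5). Then d(x,y) = min(|-2 - (-2)|, |0 - 5|) = min(0, 5) = 0, yet x ≠ y.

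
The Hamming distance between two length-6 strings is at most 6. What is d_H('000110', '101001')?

Differing positions: 1, 3, 4, 5, 6. Hamming distance = 5. The maximum possible Hamming distance for length-6 strings is 6, so d_H/6 = 5/6 ≈ 0.8333.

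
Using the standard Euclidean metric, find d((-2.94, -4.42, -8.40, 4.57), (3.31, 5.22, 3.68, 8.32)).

√(Σ(x_i - y_i)²) = √((-2.94 - 3.31)² + (-4.42 - 5.22)² + (-8.4 - 3.68)² + (4.57 - 8.32)²)
= √((-6.25)² + (-9.64)² + (-12.08)² + (-3.75)²) = √(39.0625 + 92.9296 + 145.9264 + 14.0625) = √291.981 ≈ 17.0875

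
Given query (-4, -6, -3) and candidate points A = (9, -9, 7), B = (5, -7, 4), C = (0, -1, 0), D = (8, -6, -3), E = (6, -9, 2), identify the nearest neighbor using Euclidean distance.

Distances: d(A) ≈ 16.6733, d(B) ≈ 11.4455, d(C) ≈ 7.0711, d(D) = 12, d(E) ≈ 11.5758. Nearest: C = (0, -1, 0) with distance 7.0711.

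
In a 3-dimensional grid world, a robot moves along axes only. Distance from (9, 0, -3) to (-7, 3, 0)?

Σ|x_i - y_i| = |9 - (-7)| + |0 - 3| + |-3 - 0| = 16 + 3 + 3 = 22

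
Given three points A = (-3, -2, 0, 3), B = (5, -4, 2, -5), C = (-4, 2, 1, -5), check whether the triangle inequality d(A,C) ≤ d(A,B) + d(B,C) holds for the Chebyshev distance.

d(A,B) = max(8, 2, 2, 8) = 8, d(B,C) = max(9, 6, 1, 0) = 9, d(A,C) = max(1, 4, 1, 8) = 8.
d(A,C) = 8 ≤ 8 + 9 = 17. Triangle inequality is satisfied.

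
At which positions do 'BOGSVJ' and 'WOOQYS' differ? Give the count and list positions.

Differing positions: 1, 3, 4, 5, 6. Hamming distance = 5.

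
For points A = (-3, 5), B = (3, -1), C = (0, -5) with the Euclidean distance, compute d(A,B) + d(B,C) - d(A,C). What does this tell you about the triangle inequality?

d(A,B) = √(6² + 6²) = √72 ≈ 8.4853, d(B,C) = √(3² + 4²) = √25 = 5, d(A,C) = √(3² + 10²) = √109 ≈ 10.4403.
d(A,B) + d(B,C) - d(A,C) = 8.4853 + 5 - 10.4403 = 13.4853 - 10.4403 = 3.045 (to 4 decimal places). This is ≥ 0, so the triangle inequality holds for these points.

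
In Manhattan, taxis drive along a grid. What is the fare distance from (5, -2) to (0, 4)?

Σ|x_i - y_i| = |5 - 0| + |-2 - 4| = 5 + 6 = 11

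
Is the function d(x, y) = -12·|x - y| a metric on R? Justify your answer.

No. With c = -12 < 0, d fails non-negativity: d(6, 12) = -12·|6 - 12| = -12·6 = -72 < 0.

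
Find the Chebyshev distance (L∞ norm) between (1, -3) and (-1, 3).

max(|x_i - y_i|) = max(|1 - (-1)|, |-3 - 3|) = max(2, 6) = 6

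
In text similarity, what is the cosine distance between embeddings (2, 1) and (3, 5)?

With u = (2, 1), v = (3, 5):
u·v = 2·3 + 1·5 = 6 + 5 = 11.
|u| = √(2² + 1²) = √5, |v| = √(3² + 5²) = √34, so |u||v| = √(5·34) = √170.
cos θ = (u·v)/(|u||v|) = 11/√170 ≈ 0.8437
Cosine distance = 1 - cos θ ≈ 1 - 0.8437 = 0.1563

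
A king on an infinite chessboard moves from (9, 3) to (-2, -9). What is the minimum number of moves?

max(|x_i - y_i|) = max(|9 - (-2)|, |3 - (-9)|) = max(11, 12) = 12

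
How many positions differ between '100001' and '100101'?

Differing positions: 4. Hamming distance = 1.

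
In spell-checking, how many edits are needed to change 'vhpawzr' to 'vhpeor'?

Let D[i][j] be the edit distance between the first i characters of 'vhpawzr' and the first j characters of 'vhpeor', with D[i][0] = i, D[0][j] = j, and D[i][j] = D[i-1][j-1] if the characters match, else 1 + min(D[i-1][j], D[i][j-1], D[i-1][j-1]). Filling the table (rows: prefixes of 'vhpawzr', columns: prefixes of 'vhpeor'):
     ε  v  h  p  e  o  r
  ε  0  1  2  3  4  5  6
  v  1  0  1  2  3  4  5
  h  2  1  0  1  2  3  4
  p  3  2  1  0  1  2  3
  a  4  3  2  1  1  2  3
  w  5  4  3  2  2  2  3
  z  6  5  4  3  3  3  3
  r  7  6  5  4  4  4  3
The bottom-right entry gives D[7][6] = 3, so no sequence of fewer than 3 edits works. Backtracking through the table gives one optimal edit sequence (3 edits):
  vhpawzr → vhpwzr (del a @4)
  vhpwzr → vhpezr (sub w→e @4)
  vhpezr → vhpeor (sub z→o @5)
Edit distance = 3.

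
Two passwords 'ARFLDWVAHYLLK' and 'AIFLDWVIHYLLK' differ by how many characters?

Differing positions: 2, 8. Hamming distance = 2.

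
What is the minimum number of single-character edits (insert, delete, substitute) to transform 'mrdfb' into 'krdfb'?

Let D[i][j] be the edit distance between the first i characters of 'mrdfb' and the first j characters of 'krdfb', with D[i][0] = i, D[0][j] = j, and D[i][j] = D[i-1][j-1] if the characters match, else 1 + min(D[i-1][j], D[i][j-1], D[i-1][j-1]). Filling the table (rows: prefixes of 'mrdfb', columns: prefixes of 'krdfb'):
     ε  k  r  d  f  b
  ε  0  1  2  3  4  5
  m  1  1  2  3  4  5
  r  2  2  1  2  3  4
  d  3  3  2  1  2  3
  f  4  4  3  2  1  2
  b  5  5  4  3  2  1
The bottom-right entry gives D[5][5] = 1, so no sequence of fewer than 1 edit works. Backtracking through the table gives one optimal edit sequence (1 edit):
  mrdfb → krdfb (sub m→k @1)
Edit distance = 1.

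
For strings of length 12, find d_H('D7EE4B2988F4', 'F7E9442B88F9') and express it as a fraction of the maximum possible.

Differing positions: 1, 4, 6, 8, 12. Hamming distance = 5. The maximum possible Hamming distance for length-12 strings is 12, so d_H/12 = 5/12 ≈ 0.4167.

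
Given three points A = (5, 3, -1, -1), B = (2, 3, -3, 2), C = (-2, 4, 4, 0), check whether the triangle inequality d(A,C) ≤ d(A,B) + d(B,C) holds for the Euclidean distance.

d(A,B) = √(3² + 0² + 2² + 3²) = √22 ≈ 4.6904, d(B,C) = √(4² + 1² + 7² + 2²) = √70 ≈ 8.3666, d(A,C) = √(7² + 1² + 5² + 1²) = √76 ≈ 8.7178.
d(A,C) ≈ 8.7178 ≤ 4.6904 + 8.3666 = 13.057. Triangle inequality is satisfied.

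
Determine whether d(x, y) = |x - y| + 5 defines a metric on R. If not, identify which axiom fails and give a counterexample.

No. d fails identity of indiscernibles (specifically d(x,x) = 0): d(-8, -8) = |-8 - (-8)| + 5 = 0 + 5 = 5 ≠ 0.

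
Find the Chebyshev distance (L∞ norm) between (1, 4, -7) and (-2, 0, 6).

max(|x_i - y_i|) = max(|1 - (-2)|, |4 - 0|, |-7 - 6|) = max(3, 4, 13) = 13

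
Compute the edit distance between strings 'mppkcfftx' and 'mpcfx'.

Let D[i][j] be the edit distance between the first i characters of 'mppkcfftx' and the first j characters of 'mpcfx', with D[i][0] = i, D[0][j] = j, and D[i][j] = D[i-1][j-1] if the characters match, else 1 + min(D[i-1][j], D[i][j-1], D[i-1][j-1]). Filling the table (rows: prefixes of 'mppkcfftx', columns: prefixes of 'mpcfx'):
     ε  m  p  c  f  x
  ε  0  1  2  3  4  5
  m  1  0  1  2  3  4
  p  2  1  0  1  2  3
  p  3  2  1  1  2  3
  k  4  3  2  2  2  3
  c  5  4  3  2  3  3
  f  6  5  4  3  2  3
  f  7  6  5  4  3  3
  t  8  7  6  5  4  4
  x  9  8  7  6  5  4
The bottom-right entry gives D[9][5] = 4, so no sequence of fewer than 4 edits works. Backtracking through the table gives one optimal edit sequence (4 edits):
  mppkcfftx → mpkcfftx (del p @2)
  mpkcfftx → mpcfftx (del k @3)
  mpcfftx → mpcftx (del f @4)
  mpcftx → mpcfx (del t @5)
Edit distance = 4.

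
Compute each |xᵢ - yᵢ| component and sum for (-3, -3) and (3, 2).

Σ|x_i - y_i| = |-3 - 3| + |-3 - 2| = 6 + 5 = 11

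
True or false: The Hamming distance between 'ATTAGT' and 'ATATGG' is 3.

Differing positions: 3, 4, 6. Hamming distance = 3, so the claim is true.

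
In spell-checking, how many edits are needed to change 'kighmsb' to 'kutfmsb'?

Let D[i][j] be the edit distance between the first i characters of 'kighmsb' and the first j characters of 'kutfmsb', with D[i][0] = i, D[0][j] = j, and D[i][j] = D[i-1][j-1] if the characters match, else 1 + min(D[i-1][j], D[i][j-1], D[i-1][j-1]). Filling the table (rows: prefixes of 'kighmsb', columns: prefixes of 'kutfmsb'):
     ε  k  u  t  f  m  s  b
  ε  0  1  2  3  4  5  6  7
  k  1  0  1  2  3  4  5  6
  i  2  1  1  2  3  4  5  6
  g  3  2  2  2  3  4  5  6
  h  4  3  3  3  3  4  5  6
  m  5  4  4  4  4  3  4  5
  s  6  5  5  5  5  4  3  4
  b  7  6  6  6  6  5  4  3
The bottom-right entry gives D[7][7] = 3, so no sequence of fewer than 3 edits works. Backtracking through the table gives one optimal edit sequence (3 edits):
  kighmsb → kughmsb (sub i→u @2)
  kughmsb → kuthmsb (sub g→t @3)
  kuthmsb → kutfmsb (sub h→f @4)
Edit distance = 3.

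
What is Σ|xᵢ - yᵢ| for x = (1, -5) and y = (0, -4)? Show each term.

Σ|x_i - y_i| = |1 - 0| + |-5 - (-4)| = 1 + 1 = 2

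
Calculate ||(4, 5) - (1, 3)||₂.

√(Σ(x_i - y_i)²) = √((4 - 1)² + (5 - 3)²)
= √(3² + 2²) = √(9 + 4) = √13 ≈ 3.6056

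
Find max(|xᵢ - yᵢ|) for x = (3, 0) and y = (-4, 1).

max(|x_i - y_i|) = max(|3 - (-4)|, |0 - 1|) = max(7, 1) = 7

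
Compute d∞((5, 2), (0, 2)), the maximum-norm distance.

max(|x_i - y_i|) = max(|5 - 0|, |2 - 2|) = max(5, 0) = 5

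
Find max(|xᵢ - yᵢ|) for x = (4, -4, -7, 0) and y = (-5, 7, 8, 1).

max(|x_i - y_i|) = max(|4 - (-5)|, |-4 - 7|, |-7 - 8|, |0 - 1|) = max(9, 11, 15, 1) = 15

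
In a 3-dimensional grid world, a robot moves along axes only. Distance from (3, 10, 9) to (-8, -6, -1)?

Σ|x_i - y_i| = |3 - (-8)| + |10 - (-6)| + |9 - (-1)| = 11 + 16 + 10 = 37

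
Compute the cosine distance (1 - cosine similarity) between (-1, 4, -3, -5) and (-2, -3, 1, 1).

With u = (-1, 4, -3, -5), v = (-2, -3, 1, 1):
u·v = (-1)·(-2) + 4·(-3) + (-3)·1 + (-5)·1 = 2 + (-12) + (-3) + (-5) = -18.
|u| = √((-1)² + 4² + (-3)² + (-5)²) = √51, |v| = √((-2)² + (-3)² + 1² + 1²) = √15, so |u||v| = √(51·15) = √765.
cos θ = (u·v)/(|u||v|) = -18/√765 ≈ -0.6508
Cosine distance = 1 - cos θ ≈ 1 - (-0.6508) = 1.6508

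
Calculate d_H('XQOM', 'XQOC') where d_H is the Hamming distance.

Differing positions: 4. Hamming distance = 1.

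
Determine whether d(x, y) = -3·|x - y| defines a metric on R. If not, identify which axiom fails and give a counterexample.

No. With c = -3 < 0, d fails non-negativity: d(6, 9) = -3·|6 - 9| = -3·3 = -9 < 0.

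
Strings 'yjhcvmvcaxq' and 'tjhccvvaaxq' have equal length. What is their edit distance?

Let D[i][j] be the edit distance between the first i characters of 'yjhcvmvcaxq' and the first j characters of 'tjhccvvaaxq', with D[i][0] = i, D[0][j] = j, and D[i][j] = D[i-1][j-1] if the characters match, else 1 + min(D[i-1][j], D[i][j-1], D[i-1][j-1]). Filling the table (rows: prefixes of 'yjhcvmvcaxq', columns: prefixes of 'tjhccvvaaxq'):
     ε  t  j  h  c  c  v  v  a  a  x  q
  ε  0  1  2  3  4  5  6  7  8  9 10 11
  y  1  1  2  3  4  5  6  7  8  9 10 11
  j  2  2  1  2  3  4  5  6  7  8  9 10
  h  3  3  2  1  2  3  4  5  6  7  8  9
  c  4  4  3  2  1  2  3  4  5  6  7  8
  v  5  5  4  3  2  2  2  3  4  5  6  7
  m  6  6  5  4  3  3  3  3  4  5  6  7
  v  7  7  6  5  4  4  3  3  4  5  6  7
  c  8  8  7  6  5  4  4  4  4  5  6  7
  a  9  9  8  7  6  5  5  5  4  4  5  6
  x 10 10  9  8  7  6  6  6  5  5  4  5
  q 11 11 10  9  8  7  7  7  6  6  5  4
The bottom-right entry gives D[11][11] = 4, so no sequence of fewer than 4 edits works. Backtracking through the table gives one optimal edit sequence (4 edits):
  yjhcvmvcaxq → tjhcvmvcaxq (sub y→t @1)
  tjhcvmvcaxq → tjhccmvcaxq (sub v→c @5)
  tjhccmvcaxq → tjhccvvcaxq (sub m→v @6)
  tjhccvvcaxq → tjhccvvaaxq (sub c→a @8)
Edit distance = 4.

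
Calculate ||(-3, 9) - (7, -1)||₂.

√(Σ(x_i - y_i)²) = √((-3 - 7)² + (9 - (-1))²)
= √((-10)² + 10²) = √(100 + 100) = √200 ≈ 14.1421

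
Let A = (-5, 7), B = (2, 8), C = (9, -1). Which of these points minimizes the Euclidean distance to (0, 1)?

Distances: d(A) ≈ 7.8102, d(B) ≈ 7.2801, d(C) ≈ 9.2195. Nearest: B = (2, 8) with distance 7.2801.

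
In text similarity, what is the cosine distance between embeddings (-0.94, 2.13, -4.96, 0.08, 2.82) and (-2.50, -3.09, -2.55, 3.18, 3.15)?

With u = (-0.94, 2.13, -4.96, 0.08, 2.82), v = (-2.50, -3.09, -2.55, 3.18, 3.15):
u·v = (-0.94)·(-2.5) + 2.13·(-3.09) + (-4.96)·(-2.55) + 0.08·3.18 + 2.82·3.15 = 2.35 + (-6.5817) + 12.648 + 0.2544 + 8.883 = 17.5537.
|u| = √((-0.94)² + 2.13² + (-4.96)² + 0.08² + 2.82²) = √(0.8836 + 4.5369 + 24.6016 + 0.0064 + 7.9524) = √37.9809, |v| = √((-2.5)² + (-3.09)² + (-2.55)² + 3.18² + 3.15²) = √(6.25 + 9.5481 + 6.5025 + 10.1124 + 9.9225) = √42.3355.
cos θ = (u·v)/(|u||v|) = 17.5537/(√37.9809·√42.3355) ≈ 0.4378
Cosine distance = 1 - cos θ ≈ 1 - 0.4378 = 0.5622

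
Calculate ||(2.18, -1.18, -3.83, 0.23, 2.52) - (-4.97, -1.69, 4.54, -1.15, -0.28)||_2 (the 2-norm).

(Σ|x_i - y_i|^2)^(1/2) = (|2.18 - (-4.97)|^2 + |-1.18 - (-1.69)|^2 + |-3.83 - 4.54|^2 + |0.23 - (-1.15)|^2 + |2.52 - (-0.28)|^2)^(1/2)
= (7.15^2 + 0.51^2 + 8.37^2 + 1.38^2 + 2.8^2)^(1/2) = (51.1225 + 0.2601 + 70.0569 + 1.9044 + 7.84)^(1/2) = (131.1839)^(1/2) ≈ 11.4536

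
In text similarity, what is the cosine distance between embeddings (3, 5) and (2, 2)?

With u = (3, 5), v = (2, 2):
u·v = 3·2 + 5·2 = 6 + 10 = 16.
|u| = √(3² + 5²) = √34, |v| = √(2² + 2²) = √8, so |u||v| = √(34·8) = √272.
cos θ = (u·v)/(|u||v|) = 16/√272 ≈ 0.9701
Cosine distance = 1 - cos θ ≈ 1 - 0.9701 = 0.0299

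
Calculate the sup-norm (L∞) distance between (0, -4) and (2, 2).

max(|x_i - y_i|) = max(|0 - 2|, |-4 - 2|) = max(2, 6) = 6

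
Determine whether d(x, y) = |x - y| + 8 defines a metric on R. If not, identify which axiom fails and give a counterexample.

No. d fails identity of indiscernibles (specifically d(x,x) = 0): d(-5, -5) = |-5 - (-5)| + 8 = 0 + 8 = 8 ≠ 0.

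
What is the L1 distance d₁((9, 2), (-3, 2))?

Σ|x_i - y_i| = |9 - (-3)| + |2 - 2| = 12 + 0 = 12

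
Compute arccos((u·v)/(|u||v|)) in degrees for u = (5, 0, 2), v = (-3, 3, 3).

With u = (5, 0, 2), v = (-3, 3, 3):
u·v = 5·(-3) + 0·3 + 2·3 = (-15) + 0 + 6 = -9.
|u| = √(5² + 0² + 2²) = √29, |v| = √((-3)² + 3² + 3²) = √27, so |u||v| = √(29·27) = √783.
cos θ = (u·v)/(|u||v|) = -9/√783 ≈ -0.321634
θ = arccos(-0.321634) ≈ 108.76°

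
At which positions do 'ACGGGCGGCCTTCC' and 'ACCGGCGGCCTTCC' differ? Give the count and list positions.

Differing positions: 3. Hamming distance = 1.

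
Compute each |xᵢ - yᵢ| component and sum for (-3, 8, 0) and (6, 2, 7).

Σ|x_i - y_i| = |-3 - 6| + |8 - 2| + |0 - 7| = 9 + 6 + 7 = 22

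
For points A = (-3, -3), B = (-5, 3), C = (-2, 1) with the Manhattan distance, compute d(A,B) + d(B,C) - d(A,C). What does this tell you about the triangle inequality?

d(A,B) = 2 + 6 = 8, d(B,C) = 3 + 2 = 5, d(A,C) = 1 + 4 = 5.
d(A,B) + d(B,C) - d(A,C) = 8 + 5 - 5 = 13 - 5 = 8. This is ≥ 0, so the triangle inequality holds for these points.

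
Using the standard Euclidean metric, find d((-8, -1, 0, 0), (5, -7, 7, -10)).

√(Σ(x_i - y_i)²) = √((-8 - 5)² + (-1 - (-7))² + (0 - 7)² + (0 - (-10))²)
= √((-13)² + 6² + (-7)² + 10²) = √(169 + 36 + 49 + 100) = √354 ≈ 18.8149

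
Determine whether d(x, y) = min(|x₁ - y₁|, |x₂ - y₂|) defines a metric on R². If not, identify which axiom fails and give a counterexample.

No. d fails identity of indiscernibles: take x = (1, 0) and y = (1, 8). Then d(x,y) = min(|1 - 1|, |0 - 8|) = min(0, 8) = 0, yet x ≠ y.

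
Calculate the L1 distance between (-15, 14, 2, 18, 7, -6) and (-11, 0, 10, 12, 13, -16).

Σ|x_i - y_i| = |-15 - (-11)| + |14 - 0| + |2 - 10| + |18 - 12| + |7 - 13| + |-6 - (-16)| = 4 + 14 + 8 + 6 + 6 + 10 = 48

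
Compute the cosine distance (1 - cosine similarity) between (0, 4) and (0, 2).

With u = (0, 4), v = (0, 2):
u·v = 0·0 + 4·2 = 0 + 8 = 8.
|u| = √(0² + 4²) = √16, |v| = √(0² + 2²) = √4, so |u||v| = √(16·4) = √64 = 8.
cos θ = (u·v)/(|u||v|) = 8/8 = 1
Cosine distance = 1 - cos θ = 1 - 1 = 0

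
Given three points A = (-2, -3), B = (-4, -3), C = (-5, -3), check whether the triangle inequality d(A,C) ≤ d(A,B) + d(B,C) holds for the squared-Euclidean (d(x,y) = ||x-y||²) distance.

d(A,B) = 2² + 0² = 4, d(B,C) = 1² + 0² = 1, d(A,C) = 3² + 0² = 9.
d(A,C) = 9 > 4 + 1 = 5. Triangle inequality is VIOLATED. (Squared-Euclidean is not a metric — this is a counterexample.)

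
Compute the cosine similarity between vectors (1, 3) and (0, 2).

With u = (1, 3), v = (0, 2):
u·v = 1·0 + 3·2 = 0 + 6 = 6.
|u| = √(1² + 3²) = √10, |v| = √(0² + 2²) = √4, so |u||v| = √(10·4) = √40.
cos θ = (u·v)/(|u||v|) = 6/√40 ≈ 0.9487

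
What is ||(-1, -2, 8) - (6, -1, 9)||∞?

max(|x_i - y_i|) = max(|-1 - 6|, |-2 - (-1)|, |8 - 9|) = max(7, 1, 1) = 7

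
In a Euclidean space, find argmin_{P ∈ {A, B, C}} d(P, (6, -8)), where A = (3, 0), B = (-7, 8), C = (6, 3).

Distances: d(A) ≈ 8.544, d(B) ≈ 20.6155, d(C) = 11. Nearest: A = (3, 0) with distance 8.544.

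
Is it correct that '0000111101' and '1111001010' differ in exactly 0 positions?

Differing positions: 1, 2, 3, 4, 5, 6, 8, 9, 10. Hamming distance = 9, so the claim that d_H = 0 is false.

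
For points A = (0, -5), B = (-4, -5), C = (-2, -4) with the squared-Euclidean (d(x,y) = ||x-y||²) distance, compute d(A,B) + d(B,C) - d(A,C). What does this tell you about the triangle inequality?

d(A,B) = 4² + 0² = 16, d(B,C) = 2² + 1² = 5, d(A,C) = 2² + 1² = 5.
d(A,B) + d(B,C) - d(A,C) = 16 + 5 - 5 = 21 - 5 = 16. This is ≥ 0, so the triangle inequality holds for these points.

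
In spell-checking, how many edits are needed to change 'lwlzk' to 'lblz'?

Let D[i][j] be the edit distance between the first i characters of 'lwlzk' and the first j characters of 'lblz', with D[i][0] = i, D[0][j] = j, and D[i][j] = D[i-1][j-1] if the characters match, else 1 + min(D[i-1][j], D[i][j-1], D[i-1][j-1]). Filling the table (rows: prefixes of 'lwlzk', columns: prefixes of 'lblz'):
     ε  l  b  l  z
  ε  0  1  2  3  4
  l  1  0  1  2  3
  w  2  1  1  2  3
  l  3  2  2  1  2
  z  4  3  3  2  1
  k  5  4  4  3  2
The bottom-right entry gives D[5][4] = 2, so no sequence of fewer than 2 edits works. Backtracking through the table gives one optimal edit sequence (2 edits):
  lwlzk → lblzk (sub w→b @2)
  lblzk → lblz (del k @5)
Edit distance = 2.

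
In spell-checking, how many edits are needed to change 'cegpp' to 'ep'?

Let D[i][j] be the edit distance between the first i characters of 'cegpp' and the first j characters of 'ep', with D[i][0] = i, D[0][j] = j, and D[i][j] = D[i-1][j-1] if the characters match, else 1 + min(D[i-1][j], D[i][j-1], D[i-1][j-1]). Filling the table (rows: prefixes of 'cegpp', columns: prefixes of 'ep'):
     ε  e  p
  ε  0  1  2
  c  1  1  2
  e  2  1  2
  g  3  2  2
  p  4  3  2
  p  5  4  3
The bottom-right entry gives D[5][2] = 3, so no sequence of fewer than 3 edits works. Backtracking through the table gives one optimal edit sequence (3 edits):
  cegpp → egpp (del c @1)
  egpp → epp (del g @2)
  epp → ep (del p @2)
Edit distance = 3.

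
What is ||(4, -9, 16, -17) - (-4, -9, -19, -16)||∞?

max(|x_i - y_i|) = max(|4 - (-4)|, |-9 - (-9)|, |16 - (-19)|, |-17 - (-16)|) = max(8, 0, 35, 1) = 35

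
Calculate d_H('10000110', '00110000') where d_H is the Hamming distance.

Differing positions: 1, 3, 4, 6, 7. Hamming distance = 5.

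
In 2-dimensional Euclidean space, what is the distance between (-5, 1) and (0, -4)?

√(Σ(x_i - y_i)²) = √((-5 - 0)² + (1 - (-4))²)
= √((-5)² + 5²) = √(25 + 25) = √50 ≈ 7.0711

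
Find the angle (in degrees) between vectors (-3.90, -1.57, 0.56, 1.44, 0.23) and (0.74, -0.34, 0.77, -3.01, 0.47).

With u = (-3.90, -1.57, 0.56, 1.44, 0.23), v = (0.74, -0.34, 0.77, -3.01, 0.47):
u·v = (-3.9)·0.74 + (-1.57)·(-0.34) + 0.56·0.77 + 1.44·(-3.01) + 0.23·0.47 = (-2.886) + 0.5338 + 0.4312 + (-4.3344) + 0.1081 = -6.1473.
|u| = √((-3.9)² + (-1.57)² + 0.56² + 1.44² + 0.23²) = √(15.21 + 2.4649 + 0.3136 + 2.0736 + 0.0529) = √20.115, |v| = √(0.74² + (-0.34)² + 0.77² + (-3.01)² + 0.47²) = √(0.5476 + 0.1156 + 0.5929 + 9.0601 + 0.2209) = √10.5371.
cos θ = (u·v)/(|u||v|) = -6.1473/(√20.115·√10.5371) ≈ -0.422244
θ = arccos(-0.422244) ≈ 114.98°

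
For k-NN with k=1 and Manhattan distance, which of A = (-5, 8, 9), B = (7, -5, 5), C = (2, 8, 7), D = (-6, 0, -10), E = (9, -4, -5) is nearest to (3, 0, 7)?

Distances: d(A) = 18, d(B) = 11, d(C) = 9, d(D) = 26, d(E) = 22. Nearest: C = (2, 8, 7) with distance 9.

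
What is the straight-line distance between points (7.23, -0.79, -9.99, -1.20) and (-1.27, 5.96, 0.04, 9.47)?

√(Σ(x_i - y_i)²) = √((7.23 - (-1.27))² + (-0.79 - 5.96)² + (-9.99 - 0.04)² + (-1.2 - 9.47)²)
= √(8.5² + (-6.75)² + (-10.03)² + (-10.67)²) = √(72.25 + 45.5625 + 100.6009 + 113.8489) = √332.2623 ≈ 18.2281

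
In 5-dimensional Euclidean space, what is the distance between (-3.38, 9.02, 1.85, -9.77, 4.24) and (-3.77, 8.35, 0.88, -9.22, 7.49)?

√(Σ(x_i - y_i)²) = √((-3.38 - (-3.77))² + (9.02 - 8.35)² + (1.85 - 0.88)² + (-9.77 - (-9.22))² + (4.24 - 7.49)²)
= √(0.39² + 0.67² + 0.97² + (-0.55)² + (-3.25)²) = √(0.1521 + 0.4489 + 0.9409 + 0.3025 + 10.5625) = √12.4069 ≈ 3.5223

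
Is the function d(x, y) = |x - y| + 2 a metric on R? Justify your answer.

No. d fails identity of indiscernibles (specifically d(x,x) = 0): d(6, 6) = |6 - 6| + 2 = 0 + 2 = 2 ≠ 0.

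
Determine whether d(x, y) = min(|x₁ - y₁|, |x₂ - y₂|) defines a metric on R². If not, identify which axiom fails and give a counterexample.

No. d fails identity of indiscernibles: take x = (4, 0) and y = (4, 9). Then d(x,y) = min(|4 - 4|, |0 - 9|) = min(0, 9) = 0, yet x ≠ y.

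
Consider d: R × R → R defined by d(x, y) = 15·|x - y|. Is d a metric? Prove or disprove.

Yes. Since |x - y| is a metric on R and 15 > 0, the positive scalar multiple 15·|x - y| is also a metric: scaling by a positive constant preserves non-negativity, identity (d=0 ⟺ |x-y|=0 ⟺ x=y), symmetry, and the triangle inequality.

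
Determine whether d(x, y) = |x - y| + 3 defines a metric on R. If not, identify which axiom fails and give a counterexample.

No. d fails identity of indiscernibles (specifically d(x,x) = 0): d(8, 8) = |8 - 8| + 3 = 0 + 3 = 3 ≠ 0.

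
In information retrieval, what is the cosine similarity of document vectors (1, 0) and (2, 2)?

With u = (1, 0), v = (2, 2):
u·v = 1·2 + 0·2 = 2 + 0 = 2.
|u| = √(1² + 0²) = √1, |v| = √(2² + 2²) = √8, so |u||v| = √(1·8) = √8.
cos θ = (u·v)/(|u||v|) = 2/√8 ≈ 0.7071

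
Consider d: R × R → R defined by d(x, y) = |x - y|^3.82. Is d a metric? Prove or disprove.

No. d(x,y) = |x-y|^3.82 fails the triangle inequality since p = 3.82 > 1. Counterexample: x = 2, y = 10, z = 19. d(x,z) = |2 - 19|^3.82 = 17^3.82 ≈ 50155.0745, but d(x,y) + d(y,z) = 8^3.82 + 9^3.82 ≈ 2817.1096 + 4417.8034 = 7234.913. Since 50155.0745 > 7234.913, the triangle inequality is violated.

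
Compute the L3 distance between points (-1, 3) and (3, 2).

(Σ|x_i - y_i|^3)^(1/3) = (|-1 - 3|^3 + |3 - 2|^3)^(1/3)
= (4^3 + 1^3)^(1/3) = (64 + 1)^(1/3) = (65)^(1/3) ≈ 4.0207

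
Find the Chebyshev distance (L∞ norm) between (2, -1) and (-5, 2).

max(|x_i - y_i|) = max(|2 - (-5)|, |-1 - 2|) = max(7, 3) = 7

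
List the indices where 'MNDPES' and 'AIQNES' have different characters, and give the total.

Differing positions: 1, 2, 3, 4. Hamming distance = 4.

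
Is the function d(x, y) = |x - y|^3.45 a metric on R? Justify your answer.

No. d(x,y) = |x-y|^3.45 fails the triangle inequality since p = 3.45 > 1. Counterexample: x = -1, y = 11, z = 23. d(x,z) = |-1 - 23|^3.45 = 24^3.45 ≈ 57773.514, but d(x,y) + d(y,z) = 12^3.45 + 12^3.45 ≈ 5286.586 + 5286.586 = 10573.172. Since 57773.514 > 10573.172, the triangle inequality is violated.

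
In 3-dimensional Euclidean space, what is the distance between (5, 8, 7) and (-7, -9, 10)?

√(Σ(x_i - y_i)²) = √((5 - (-7))² + (8 - (-9))² + (7 - 10)²)
= √(12² + 17² + (-3)²) = √(144 + 289 + 9) = √442 ≈ 21.0238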